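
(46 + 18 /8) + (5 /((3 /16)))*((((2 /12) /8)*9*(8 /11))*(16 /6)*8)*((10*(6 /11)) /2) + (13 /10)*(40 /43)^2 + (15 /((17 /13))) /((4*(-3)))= 988841476 /3803393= 259.99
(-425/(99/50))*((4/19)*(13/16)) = -138125/3762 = -36.72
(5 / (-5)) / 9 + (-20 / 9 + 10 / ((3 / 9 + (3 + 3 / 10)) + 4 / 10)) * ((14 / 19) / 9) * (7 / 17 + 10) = 114031 / 1055241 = 0.11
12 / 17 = 0.71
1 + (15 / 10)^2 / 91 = 373 / 364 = 1.02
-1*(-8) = 8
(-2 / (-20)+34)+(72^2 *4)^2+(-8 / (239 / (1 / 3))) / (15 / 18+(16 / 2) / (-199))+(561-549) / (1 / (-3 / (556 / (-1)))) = 135273486352969597 / 314602870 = 429981730.15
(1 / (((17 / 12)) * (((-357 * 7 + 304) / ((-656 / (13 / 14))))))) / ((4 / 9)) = 247968 / 485095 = 0.51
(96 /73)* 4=384 /73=5.26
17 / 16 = 1.06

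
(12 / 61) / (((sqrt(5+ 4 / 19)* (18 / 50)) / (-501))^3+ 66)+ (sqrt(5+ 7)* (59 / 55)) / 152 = 1343969166937500* sqrt(209) / 97494966249561646035696971831+ 290596024588857365234375000 / 97494966249561646035696971831+ 59* sqrt(3) / 4180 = 0.03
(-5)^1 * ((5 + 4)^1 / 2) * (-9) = 405 / 2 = 202.50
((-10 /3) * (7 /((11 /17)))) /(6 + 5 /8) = -9520 /1749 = -5.44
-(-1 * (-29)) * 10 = -290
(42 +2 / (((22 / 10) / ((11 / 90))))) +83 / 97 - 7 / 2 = 68909 / 1746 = 39.47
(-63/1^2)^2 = 3969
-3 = -3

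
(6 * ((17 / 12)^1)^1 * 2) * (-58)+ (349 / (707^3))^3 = -43516267636134239357245719753 / 44134145675592534845119907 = -986.00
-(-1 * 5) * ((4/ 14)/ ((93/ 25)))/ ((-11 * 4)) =-0.01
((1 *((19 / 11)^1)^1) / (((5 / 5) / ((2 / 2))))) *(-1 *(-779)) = 14801 / 11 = 1345.55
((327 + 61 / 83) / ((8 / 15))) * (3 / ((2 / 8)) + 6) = 11061.05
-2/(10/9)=-1.80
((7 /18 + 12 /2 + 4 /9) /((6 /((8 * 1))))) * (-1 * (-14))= 1148 /9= 127.56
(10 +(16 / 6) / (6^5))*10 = 145805 / 1458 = 100.00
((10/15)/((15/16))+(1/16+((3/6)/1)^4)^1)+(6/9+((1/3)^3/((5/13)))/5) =8219/5400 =1.52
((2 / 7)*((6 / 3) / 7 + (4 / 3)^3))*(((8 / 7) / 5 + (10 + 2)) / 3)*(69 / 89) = 9883376 / 4121145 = 2.40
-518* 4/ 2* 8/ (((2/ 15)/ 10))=-621600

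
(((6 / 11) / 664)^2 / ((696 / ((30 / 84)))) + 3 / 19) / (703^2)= 129956741661 / 406763344258380032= 0.00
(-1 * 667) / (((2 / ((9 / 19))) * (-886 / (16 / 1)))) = 24012 / 8417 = 2.85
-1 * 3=-3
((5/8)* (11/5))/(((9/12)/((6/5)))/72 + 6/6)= 792/581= 1.36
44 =44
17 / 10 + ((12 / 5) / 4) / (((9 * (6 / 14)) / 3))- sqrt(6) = 13 / 6- sqrt(6) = -0.28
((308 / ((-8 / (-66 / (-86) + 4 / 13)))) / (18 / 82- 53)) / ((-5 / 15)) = -5692071 / 2419352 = -2.35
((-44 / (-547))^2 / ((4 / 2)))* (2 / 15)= 1936 / 4488135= 0.00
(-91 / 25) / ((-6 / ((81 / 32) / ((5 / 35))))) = 17199 / 1600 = 10.75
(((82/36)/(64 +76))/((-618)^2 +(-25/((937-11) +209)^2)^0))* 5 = 0.00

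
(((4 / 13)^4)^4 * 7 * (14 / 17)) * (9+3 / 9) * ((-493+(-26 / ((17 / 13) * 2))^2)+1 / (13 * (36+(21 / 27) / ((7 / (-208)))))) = -168710539805043195904 / 1232485308945694884680041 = -0.00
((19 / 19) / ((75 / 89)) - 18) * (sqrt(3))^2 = -1261 / 25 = -50.44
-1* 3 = -3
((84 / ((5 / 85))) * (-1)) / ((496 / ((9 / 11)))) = -3213 / 1364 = -2.36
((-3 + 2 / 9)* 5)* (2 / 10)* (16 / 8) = -50 / 9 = -5.56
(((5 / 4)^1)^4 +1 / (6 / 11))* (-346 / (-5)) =567959 / 1920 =295.81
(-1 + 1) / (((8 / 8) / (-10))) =0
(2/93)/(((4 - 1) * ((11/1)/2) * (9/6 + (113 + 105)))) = 0.00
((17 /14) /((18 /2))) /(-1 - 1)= -17 /252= -0.07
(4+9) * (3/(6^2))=13/12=1.08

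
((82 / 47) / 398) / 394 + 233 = 858624147 / 3685082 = 233.00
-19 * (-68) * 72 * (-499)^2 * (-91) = -2107839281184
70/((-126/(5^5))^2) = 48828125/1134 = 43058.31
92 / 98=46 / 49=0.94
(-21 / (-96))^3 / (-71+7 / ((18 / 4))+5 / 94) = -145089 / 961822720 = -0.00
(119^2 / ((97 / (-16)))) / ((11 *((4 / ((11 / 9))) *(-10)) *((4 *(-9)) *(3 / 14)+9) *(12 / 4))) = 198254 / 117855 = 1.68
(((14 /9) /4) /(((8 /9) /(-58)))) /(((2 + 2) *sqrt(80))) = -203 *sqrt(5) /640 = -0.71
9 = 9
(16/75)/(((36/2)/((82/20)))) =164/3375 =0.05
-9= -9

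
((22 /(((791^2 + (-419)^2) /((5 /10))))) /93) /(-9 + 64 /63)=-231 /12493766506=-0.00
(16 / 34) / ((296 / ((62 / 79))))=62 / 49691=0.00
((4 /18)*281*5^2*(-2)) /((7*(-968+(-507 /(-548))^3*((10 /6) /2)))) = 9248642470400 /20058174089541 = 0.46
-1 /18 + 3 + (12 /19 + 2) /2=1457 /342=4.26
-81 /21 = -27 /7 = -3.86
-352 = -352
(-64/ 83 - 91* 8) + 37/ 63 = -3807673/ 5229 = -728.18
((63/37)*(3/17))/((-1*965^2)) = -189/585740525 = -0.00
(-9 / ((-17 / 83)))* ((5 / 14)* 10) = 18675 / 119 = 156.93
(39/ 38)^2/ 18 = 169/ 2888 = 0.06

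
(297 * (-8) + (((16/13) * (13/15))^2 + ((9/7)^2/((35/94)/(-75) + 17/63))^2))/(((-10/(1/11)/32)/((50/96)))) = 1584162884643044/4475967904485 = 353.93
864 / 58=432 / 29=14.90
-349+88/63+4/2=-21773/63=-345.60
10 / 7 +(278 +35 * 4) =2936 / 7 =419.43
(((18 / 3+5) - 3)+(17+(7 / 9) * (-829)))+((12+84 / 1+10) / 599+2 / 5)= -16690558 / 26955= -619.20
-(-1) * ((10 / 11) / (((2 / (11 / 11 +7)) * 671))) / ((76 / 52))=520 / 140239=0.00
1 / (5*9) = 1 / 45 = 0.02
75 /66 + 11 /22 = 1.64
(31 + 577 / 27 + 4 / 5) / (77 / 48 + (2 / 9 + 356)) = 114848 / 772905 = 0.15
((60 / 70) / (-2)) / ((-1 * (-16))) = -3 / 112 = -0.03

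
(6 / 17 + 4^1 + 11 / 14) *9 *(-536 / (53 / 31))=-91446156 / 6307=-14499.15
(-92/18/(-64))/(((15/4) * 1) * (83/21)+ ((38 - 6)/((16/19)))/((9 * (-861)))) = 19803/3674024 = 0.01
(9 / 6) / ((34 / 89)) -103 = -6737 / 68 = -99.07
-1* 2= -2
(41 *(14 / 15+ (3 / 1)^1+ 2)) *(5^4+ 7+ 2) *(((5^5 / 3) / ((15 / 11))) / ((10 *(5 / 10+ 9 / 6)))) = 318101575 / 54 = 5890769.91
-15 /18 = -5 /6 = -0.83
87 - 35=52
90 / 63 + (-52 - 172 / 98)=-2564 / 49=-52.33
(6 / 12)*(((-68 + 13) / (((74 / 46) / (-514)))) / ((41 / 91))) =29584555 / 1517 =19502.01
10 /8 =5 /4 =1.25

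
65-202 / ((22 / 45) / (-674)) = 3064045 / 11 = 278549.55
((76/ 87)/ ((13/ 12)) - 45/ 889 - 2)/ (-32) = 417015/ 10724896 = 0.04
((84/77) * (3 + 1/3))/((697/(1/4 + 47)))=1890/7667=0.25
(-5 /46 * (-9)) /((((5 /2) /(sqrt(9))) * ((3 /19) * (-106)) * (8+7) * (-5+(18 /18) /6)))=171 /176755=0.00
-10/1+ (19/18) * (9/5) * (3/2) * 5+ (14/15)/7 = 263/60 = 4.38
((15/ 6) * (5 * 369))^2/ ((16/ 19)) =1616911875/ 64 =25264248.05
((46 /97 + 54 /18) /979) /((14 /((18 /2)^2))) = 27297 /1329482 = 0.02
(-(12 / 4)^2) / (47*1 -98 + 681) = -1 / 70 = -0.01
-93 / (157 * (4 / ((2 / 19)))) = -93 / 5966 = -0.02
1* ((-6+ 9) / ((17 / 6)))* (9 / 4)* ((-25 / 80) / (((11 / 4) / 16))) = -4.33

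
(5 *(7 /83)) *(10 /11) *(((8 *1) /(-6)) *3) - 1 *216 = -217.53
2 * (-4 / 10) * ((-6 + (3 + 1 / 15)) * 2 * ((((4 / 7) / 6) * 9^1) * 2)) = 1408 / 175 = 8.05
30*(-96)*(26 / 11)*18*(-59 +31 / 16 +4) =71519760 / 11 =6501796.36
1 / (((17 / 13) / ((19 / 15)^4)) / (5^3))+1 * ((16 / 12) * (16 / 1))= 1841053 / 6885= 267.40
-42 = -42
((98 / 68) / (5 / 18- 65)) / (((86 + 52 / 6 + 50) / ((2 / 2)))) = -189 / 1227910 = -0.00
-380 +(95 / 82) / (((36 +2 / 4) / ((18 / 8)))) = -4548505 / 11972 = -379.93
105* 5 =525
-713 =-713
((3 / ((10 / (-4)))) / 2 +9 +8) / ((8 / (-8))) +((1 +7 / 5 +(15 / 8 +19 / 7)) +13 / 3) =-853 / 168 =-5.08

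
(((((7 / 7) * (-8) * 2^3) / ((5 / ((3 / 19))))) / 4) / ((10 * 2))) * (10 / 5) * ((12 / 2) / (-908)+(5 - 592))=3198012 / 107825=29.66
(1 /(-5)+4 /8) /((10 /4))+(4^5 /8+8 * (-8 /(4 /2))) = 2403 /25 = 96.12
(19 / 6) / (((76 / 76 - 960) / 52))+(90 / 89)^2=19390726 / 22788717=0.85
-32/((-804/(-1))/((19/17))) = -152/3417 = -0.04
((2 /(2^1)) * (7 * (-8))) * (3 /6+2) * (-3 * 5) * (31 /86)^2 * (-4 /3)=-363.82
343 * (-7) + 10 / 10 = -2400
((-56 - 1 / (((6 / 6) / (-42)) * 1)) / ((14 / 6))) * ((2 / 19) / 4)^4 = -0.00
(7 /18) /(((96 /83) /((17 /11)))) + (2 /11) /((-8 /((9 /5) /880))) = 678983 /1306800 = 0.52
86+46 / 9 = 820 / 9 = 91.11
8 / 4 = 2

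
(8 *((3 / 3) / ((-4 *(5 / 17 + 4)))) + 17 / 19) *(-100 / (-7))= 8500 / 1387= 6.13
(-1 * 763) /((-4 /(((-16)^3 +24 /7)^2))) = 3194898626.29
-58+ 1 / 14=-811 / 14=-57.93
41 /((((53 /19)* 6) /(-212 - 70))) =-36613 /53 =-690.81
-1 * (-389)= 389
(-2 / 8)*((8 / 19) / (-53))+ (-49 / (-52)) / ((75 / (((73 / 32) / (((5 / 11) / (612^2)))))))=309173839487 / 13091000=23617.28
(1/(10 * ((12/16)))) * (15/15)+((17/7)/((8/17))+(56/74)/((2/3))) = 199819/31080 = 6.43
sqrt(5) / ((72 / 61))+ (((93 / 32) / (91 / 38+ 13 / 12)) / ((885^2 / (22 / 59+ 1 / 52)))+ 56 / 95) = 18970592377333 / 32182232087200+ 61 * sqrt(5) / 72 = 2.48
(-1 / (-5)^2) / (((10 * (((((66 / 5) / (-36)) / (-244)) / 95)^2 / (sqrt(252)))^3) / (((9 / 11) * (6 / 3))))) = -12310973761072444864488198144000000000 * sqrt(7) / 19487171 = -1671447075044355839596852000000.00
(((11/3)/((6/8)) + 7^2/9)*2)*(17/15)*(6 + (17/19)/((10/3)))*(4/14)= 41.95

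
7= 7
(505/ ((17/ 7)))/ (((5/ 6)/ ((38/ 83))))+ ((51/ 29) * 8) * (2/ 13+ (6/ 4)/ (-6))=60051282/ 531947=112.89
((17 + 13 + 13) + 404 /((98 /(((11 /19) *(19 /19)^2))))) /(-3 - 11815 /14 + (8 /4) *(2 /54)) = -2281770 /42574763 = -0.05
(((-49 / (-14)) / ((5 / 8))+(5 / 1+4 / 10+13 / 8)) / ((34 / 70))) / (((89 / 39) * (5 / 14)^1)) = 193011 / 6052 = 31.89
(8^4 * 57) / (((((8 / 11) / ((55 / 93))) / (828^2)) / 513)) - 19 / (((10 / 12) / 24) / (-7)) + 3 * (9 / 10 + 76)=20699362740663741 / 310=66772137873108.84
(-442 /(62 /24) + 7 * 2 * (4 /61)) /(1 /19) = -6114352 /1891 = -3233.40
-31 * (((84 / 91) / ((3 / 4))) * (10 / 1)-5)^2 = -279775 / 169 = -1655.47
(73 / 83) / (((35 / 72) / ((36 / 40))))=23652 / 14525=1.63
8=8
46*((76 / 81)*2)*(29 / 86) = 101384 / 3483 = 29.11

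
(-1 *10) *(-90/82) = 450/41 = 10.98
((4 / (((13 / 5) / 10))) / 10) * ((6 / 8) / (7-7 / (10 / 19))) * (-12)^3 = 28800 / 91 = 316.48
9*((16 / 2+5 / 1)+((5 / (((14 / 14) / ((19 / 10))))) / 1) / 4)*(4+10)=7749 / 4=1937.25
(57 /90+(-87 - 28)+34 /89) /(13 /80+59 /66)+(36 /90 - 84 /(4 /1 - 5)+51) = 34136457 /1241105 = 27.50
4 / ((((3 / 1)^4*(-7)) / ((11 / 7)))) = -44 / 3969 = -0.01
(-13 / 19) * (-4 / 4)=13 / 19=0.68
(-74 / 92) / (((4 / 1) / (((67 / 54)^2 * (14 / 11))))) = -1162651 / 2950992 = -0.39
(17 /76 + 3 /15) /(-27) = -161 /10260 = -0.02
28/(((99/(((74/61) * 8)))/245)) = 4061120/6039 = 672.48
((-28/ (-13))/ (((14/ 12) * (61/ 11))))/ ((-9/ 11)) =-968/ 2379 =-0.41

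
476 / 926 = 238 / 463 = 0.51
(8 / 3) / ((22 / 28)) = 112 / 33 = 3.39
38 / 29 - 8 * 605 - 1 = -140351 / 29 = -4839.69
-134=-134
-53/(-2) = 53/2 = 26.50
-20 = -20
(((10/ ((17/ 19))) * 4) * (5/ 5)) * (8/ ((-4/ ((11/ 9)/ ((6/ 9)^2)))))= -4180/ 17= -245.88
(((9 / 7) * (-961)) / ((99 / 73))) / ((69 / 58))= -4068874 / 5313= -765.83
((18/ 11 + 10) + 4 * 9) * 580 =303920/ 11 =27629.09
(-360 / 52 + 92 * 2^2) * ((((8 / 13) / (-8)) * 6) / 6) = -4694 / 169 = -27.78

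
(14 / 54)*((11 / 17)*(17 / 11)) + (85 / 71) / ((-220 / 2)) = 0.25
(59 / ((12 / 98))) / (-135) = -2891 / 810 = -3.57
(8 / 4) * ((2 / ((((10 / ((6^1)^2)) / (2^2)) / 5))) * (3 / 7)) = 864 / 7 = 123.43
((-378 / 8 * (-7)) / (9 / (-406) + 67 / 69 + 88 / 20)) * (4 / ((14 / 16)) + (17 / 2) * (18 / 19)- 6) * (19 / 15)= 777430521 / 1498426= 518.83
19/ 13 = 1.46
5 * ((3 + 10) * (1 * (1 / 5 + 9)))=598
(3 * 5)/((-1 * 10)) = -3/2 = -1.50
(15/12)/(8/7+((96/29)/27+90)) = 9135/666968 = 0.01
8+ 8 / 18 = 76 / 9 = 8.44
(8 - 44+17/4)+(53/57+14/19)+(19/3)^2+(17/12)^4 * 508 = 10659151/5184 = 2056.16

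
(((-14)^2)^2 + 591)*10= 390070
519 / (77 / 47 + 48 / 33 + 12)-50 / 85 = 87911 / 2601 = 33.80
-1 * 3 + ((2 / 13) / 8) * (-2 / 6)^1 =-469 / 156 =-3.01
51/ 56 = 0.91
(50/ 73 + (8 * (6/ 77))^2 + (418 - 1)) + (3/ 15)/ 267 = 241567789702/ 577810695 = 418.07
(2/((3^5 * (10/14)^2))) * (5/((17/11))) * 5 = 1078/4131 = 0.26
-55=-55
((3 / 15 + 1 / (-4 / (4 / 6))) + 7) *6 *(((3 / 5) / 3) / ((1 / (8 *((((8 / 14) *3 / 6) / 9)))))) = 3376 / 1575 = 2.14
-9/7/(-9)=1/7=0.14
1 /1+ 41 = 42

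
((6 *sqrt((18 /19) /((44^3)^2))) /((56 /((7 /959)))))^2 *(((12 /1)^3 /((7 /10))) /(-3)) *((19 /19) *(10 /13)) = -18225 /360577221790577792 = -0.00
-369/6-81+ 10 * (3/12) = -140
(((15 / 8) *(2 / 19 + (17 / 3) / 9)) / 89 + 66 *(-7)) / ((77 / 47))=-2643634333 / 9374904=-281.99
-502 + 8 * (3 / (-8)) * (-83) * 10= 1988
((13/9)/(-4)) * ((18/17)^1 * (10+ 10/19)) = -1300/323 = -4.02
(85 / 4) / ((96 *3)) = 85 / 1152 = 0.07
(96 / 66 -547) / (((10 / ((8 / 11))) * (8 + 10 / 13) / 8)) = -1248208 / 34485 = -36.20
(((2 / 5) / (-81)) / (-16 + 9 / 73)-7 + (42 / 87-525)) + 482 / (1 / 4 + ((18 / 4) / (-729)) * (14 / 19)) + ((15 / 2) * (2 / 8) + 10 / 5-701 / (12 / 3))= 1260.84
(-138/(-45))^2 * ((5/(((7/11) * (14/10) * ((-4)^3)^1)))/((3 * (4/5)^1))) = -29095/84672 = -0.34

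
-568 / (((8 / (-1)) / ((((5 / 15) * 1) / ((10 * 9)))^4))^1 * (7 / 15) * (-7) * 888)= -0.00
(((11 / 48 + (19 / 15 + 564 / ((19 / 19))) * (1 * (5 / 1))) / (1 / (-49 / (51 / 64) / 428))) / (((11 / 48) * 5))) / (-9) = 787920 / 20009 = 39.38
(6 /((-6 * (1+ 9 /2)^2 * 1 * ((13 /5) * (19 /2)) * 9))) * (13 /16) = -5 /41382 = -0.00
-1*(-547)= 547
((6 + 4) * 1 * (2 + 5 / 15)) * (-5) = -350 / 3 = -116.67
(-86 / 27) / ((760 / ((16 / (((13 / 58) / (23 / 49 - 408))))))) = 10484776 / 85995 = 121.92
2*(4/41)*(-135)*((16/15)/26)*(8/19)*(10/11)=-0.41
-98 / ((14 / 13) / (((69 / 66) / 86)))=-2093 / 1892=-1.11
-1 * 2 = -2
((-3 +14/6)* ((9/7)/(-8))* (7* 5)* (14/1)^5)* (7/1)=14117880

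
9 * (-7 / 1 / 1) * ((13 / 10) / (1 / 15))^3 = -3737097 / 8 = -467137.12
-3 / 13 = -0.23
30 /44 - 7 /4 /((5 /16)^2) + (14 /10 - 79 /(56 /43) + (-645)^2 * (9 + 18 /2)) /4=115320155513 /61600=1872080.45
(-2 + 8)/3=2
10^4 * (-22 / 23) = -220000 / 23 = -9565.22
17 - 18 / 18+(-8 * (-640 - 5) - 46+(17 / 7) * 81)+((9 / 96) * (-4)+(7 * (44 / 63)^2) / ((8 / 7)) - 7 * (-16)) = 24681859 / 4536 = 5441.33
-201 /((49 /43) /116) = -1002588 /49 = -20460.98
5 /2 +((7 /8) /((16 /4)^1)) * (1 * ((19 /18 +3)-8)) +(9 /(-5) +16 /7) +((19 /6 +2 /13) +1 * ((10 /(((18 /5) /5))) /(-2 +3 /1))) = 1688867 /87360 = 19.33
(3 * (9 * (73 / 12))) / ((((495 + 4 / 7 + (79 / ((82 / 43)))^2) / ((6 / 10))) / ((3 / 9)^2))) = 0.00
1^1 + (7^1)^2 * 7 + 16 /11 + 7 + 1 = 3888 /11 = 353.45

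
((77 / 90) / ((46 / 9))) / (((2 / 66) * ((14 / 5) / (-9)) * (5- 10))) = 3267 / 920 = 3.55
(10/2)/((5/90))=90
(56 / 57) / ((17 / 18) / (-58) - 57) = -0.02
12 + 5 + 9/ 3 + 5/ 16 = 20.31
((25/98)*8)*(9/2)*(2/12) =75/49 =1.53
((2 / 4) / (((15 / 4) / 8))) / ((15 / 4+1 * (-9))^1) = -64 / 315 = -0.20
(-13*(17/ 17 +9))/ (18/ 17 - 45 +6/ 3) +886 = 633928/ 713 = 889.10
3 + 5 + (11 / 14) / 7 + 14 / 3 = 12.78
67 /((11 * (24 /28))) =469 /66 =7.11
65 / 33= 1.97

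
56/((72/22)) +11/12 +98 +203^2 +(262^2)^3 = 11644215885911125/36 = 323450441275309.03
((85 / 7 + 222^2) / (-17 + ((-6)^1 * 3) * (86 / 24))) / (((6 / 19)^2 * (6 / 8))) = -249142706 / 30807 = -8087.21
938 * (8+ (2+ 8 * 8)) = 69412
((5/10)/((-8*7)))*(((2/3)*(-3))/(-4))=-1/224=-0.00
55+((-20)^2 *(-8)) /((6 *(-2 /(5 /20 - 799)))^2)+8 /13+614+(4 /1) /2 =-368605663 /26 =-14177140.88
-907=-907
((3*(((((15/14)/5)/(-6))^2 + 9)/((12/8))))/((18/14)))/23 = 7057/11592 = 0.61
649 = 649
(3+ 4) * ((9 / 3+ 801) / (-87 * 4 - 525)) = -1876 / 291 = -6.45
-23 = -23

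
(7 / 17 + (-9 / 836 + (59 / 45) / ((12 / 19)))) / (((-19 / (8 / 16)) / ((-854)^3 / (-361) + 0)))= -369986146762274 / 3289953645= -112459.38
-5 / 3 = -1.67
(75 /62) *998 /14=37425 /434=86.23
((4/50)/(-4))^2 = 1/2500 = 0.00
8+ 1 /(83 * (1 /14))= 678 /83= 8.17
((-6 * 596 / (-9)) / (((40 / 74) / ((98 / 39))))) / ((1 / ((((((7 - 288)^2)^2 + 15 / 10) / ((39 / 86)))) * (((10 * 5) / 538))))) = 2896928651834081900 / 1227447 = 2360125245191.10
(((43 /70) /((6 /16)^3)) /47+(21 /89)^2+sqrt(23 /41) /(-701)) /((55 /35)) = 106781383 /552846195 - 7 * sqrt(943) /316151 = 0.19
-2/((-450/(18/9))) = 2/225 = 0.01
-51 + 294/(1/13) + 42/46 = 86754/23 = 3771.91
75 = 75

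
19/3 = 6.33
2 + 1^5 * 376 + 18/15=1896/5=379.20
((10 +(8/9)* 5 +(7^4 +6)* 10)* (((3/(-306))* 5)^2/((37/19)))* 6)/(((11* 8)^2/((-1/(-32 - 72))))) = 12870125/58130227584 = 0.00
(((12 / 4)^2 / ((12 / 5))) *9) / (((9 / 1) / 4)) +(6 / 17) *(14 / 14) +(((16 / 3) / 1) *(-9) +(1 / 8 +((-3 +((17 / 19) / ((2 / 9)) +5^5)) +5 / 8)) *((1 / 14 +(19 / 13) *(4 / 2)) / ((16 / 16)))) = 2194011515 / 235144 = 9330.50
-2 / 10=-1 / 5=-0.20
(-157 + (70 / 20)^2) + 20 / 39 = -22501 / 156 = -144.24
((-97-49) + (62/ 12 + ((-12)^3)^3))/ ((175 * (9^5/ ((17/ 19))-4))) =-446.79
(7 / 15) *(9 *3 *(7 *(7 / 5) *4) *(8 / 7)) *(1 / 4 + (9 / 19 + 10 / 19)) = 3528 / 5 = 705.60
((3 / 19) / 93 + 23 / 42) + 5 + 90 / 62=173189 / 24738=7.00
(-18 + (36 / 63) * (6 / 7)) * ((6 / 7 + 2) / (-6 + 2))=4290 / 343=12.51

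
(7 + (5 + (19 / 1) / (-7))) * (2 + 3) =325 / 7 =46.43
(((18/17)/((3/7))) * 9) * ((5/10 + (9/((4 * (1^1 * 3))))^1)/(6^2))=105/136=0.77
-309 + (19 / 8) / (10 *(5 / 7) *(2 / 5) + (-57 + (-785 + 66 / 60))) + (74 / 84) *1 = -308.12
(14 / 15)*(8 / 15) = 112 / 225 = 0.50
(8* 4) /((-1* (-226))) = 16 /113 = 0.14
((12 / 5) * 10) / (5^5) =24 / 3125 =0.01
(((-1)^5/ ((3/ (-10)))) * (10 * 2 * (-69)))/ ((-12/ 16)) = 18400/ 3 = 6133.33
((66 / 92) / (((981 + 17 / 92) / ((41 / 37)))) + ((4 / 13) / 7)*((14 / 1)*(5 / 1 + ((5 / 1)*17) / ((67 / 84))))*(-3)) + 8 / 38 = -46044059182 / 223776851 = -205.76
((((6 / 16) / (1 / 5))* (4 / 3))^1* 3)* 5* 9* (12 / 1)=4050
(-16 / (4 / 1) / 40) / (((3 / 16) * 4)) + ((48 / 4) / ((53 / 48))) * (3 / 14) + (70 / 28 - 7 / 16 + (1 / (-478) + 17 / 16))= 5.32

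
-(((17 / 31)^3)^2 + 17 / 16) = -15473763681 / 14200058896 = -1.09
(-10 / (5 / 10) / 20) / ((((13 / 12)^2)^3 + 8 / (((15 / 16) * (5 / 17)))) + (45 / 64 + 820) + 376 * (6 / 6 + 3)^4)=-74649600 / 7249023561553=-0.00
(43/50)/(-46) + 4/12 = 2171/6900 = 0.31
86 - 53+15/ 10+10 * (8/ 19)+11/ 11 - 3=1395/ 38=36.71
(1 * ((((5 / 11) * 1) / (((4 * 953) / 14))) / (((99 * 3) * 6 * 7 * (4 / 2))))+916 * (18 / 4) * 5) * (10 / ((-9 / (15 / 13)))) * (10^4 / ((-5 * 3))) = 19250467533062500 / 1092821301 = 17615384.62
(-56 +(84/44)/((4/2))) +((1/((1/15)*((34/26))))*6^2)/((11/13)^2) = 2146303/4114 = 521.71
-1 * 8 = -8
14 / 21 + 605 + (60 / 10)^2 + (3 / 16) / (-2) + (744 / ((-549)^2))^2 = 207225345874661 / 322995778848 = 641.57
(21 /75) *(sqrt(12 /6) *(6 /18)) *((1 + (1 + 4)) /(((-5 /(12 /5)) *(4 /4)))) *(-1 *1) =168 *sqrt(2) /625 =0.38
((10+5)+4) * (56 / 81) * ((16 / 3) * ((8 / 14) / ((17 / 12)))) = 38912 / 1377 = 28.26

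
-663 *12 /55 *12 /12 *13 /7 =-268.64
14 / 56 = 1 / 4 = 0.25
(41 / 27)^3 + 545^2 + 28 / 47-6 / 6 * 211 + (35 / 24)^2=17573675908525 / 59206464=296820.22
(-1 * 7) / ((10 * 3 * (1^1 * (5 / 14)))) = -49 / 75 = -0.65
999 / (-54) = -37 / 2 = -18.50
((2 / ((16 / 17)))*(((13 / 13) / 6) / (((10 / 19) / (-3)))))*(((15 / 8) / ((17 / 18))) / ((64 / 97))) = -49761 / 8192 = -6.07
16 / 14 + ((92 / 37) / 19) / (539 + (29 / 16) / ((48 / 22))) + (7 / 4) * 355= 2539609554579 / 4080394780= 622.39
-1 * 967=-967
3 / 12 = 1 / 4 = 0.25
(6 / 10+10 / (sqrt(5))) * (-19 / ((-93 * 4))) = 19 / 620+19 * sqrt(5) / 186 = 0.26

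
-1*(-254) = 254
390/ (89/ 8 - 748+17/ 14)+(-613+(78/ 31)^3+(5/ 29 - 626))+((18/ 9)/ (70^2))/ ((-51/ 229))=-418524386707150139/ 342090945240450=-1223.43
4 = 4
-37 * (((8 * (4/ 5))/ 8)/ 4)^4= -37/ 625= -0.06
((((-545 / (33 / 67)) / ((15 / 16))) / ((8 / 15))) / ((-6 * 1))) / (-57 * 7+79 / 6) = -14606 / 15279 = -0.96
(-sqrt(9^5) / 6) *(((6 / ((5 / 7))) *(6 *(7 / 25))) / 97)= -71442 / 12125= -5.89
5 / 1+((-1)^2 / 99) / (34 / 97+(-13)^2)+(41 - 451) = -658640468 / 1626273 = -405.00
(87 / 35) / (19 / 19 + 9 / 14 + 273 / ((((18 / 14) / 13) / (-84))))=-58 / 5410215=-0.00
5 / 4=1.25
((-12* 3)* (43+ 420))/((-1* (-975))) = -5556/325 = -17.10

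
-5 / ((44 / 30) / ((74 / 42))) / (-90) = 185 / 2772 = 0.07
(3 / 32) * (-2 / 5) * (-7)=21 / 80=0.26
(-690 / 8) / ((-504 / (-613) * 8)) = -70495 / 5376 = -13.11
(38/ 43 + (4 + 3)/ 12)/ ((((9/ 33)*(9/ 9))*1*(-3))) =-8327/ 4644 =-1.79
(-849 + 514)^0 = 1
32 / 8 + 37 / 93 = 409 / 93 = 4.40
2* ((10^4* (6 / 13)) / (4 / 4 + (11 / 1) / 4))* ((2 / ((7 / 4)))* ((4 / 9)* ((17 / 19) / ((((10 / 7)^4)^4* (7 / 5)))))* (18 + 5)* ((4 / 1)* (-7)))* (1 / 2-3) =1856296550387713 / 434179687500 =4275.41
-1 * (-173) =173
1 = 1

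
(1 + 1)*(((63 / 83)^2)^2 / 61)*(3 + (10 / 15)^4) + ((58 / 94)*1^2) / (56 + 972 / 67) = 27992260408307 / 642761641794268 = 0.04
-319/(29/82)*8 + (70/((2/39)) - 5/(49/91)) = -41022/7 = -5860.29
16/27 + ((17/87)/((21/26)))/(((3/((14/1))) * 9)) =5060/7047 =0.72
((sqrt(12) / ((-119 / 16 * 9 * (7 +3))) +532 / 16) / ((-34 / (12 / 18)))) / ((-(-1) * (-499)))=133 / 101796- 16 * sqrt(3) / 136279395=0.00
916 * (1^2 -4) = -2748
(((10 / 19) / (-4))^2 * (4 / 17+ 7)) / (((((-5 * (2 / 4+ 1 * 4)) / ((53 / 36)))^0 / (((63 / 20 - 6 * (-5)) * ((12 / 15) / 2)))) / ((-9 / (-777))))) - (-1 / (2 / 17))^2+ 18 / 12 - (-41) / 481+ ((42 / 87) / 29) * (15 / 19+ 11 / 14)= -577510262727 / 8177796536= -70.62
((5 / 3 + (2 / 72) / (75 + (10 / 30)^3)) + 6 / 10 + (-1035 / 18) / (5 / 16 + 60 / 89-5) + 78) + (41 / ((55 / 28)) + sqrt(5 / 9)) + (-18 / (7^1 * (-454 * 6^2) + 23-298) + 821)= sqrt(5) / 3 + 54714185150197801 / 58426167226680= 937.21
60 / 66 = 10 / 11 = 0.91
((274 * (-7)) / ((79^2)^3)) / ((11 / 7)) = -13426 / 2673962010731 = -0.00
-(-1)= 1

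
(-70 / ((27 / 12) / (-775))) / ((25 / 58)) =503440 / 9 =55937.78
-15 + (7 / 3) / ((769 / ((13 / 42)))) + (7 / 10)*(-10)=-304511 / 13842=-22.00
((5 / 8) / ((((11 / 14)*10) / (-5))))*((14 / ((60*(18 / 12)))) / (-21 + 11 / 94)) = 2303 / 777348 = 0.00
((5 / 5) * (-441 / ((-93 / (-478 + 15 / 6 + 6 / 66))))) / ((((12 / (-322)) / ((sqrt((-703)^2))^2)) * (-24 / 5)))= -6228266129.59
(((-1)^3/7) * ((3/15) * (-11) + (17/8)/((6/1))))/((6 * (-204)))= -443/2056320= -0.00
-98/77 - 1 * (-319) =317.73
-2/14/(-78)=1/546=0.00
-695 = -695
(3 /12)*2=1 /2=0.50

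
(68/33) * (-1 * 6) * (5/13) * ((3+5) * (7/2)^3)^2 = -80001320/143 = -559449.79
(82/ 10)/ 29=41/ 145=0.28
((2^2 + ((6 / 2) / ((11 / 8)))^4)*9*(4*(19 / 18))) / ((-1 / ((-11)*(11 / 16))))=1854115 / 242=7661.63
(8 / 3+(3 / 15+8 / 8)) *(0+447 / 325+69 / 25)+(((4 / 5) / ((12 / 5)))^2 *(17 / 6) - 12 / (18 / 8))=962761 / 87750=10.97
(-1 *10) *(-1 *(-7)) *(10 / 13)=-700 / 13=-53.85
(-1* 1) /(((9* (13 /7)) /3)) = -7 /39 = -0.18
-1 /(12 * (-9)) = 1 /108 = 0.01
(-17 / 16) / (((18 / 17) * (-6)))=289 / 1728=0.17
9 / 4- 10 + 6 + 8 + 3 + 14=93 / 4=23.25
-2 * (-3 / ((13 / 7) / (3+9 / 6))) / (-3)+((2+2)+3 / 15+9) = 543 / 65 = 8.35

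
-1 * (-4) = 4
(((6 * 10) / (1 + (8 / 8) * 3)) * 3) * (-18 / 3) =-270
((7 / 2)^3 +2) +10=439 / 8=54.88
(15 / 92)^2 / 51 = 75 / 143888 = 0.00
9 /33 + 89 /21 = 1042 /231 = 4.51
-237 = -237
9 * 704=6336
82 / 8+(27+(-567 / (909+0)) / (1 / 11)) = 30.39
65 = 65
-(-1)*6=6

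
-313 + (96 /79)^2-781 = -6818438 /6241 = -1092.52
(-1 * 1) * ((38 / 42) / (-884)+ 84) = -84.00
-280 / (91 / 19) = -760 / 13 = -58.46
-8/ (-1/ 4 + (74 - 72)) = -32/ 7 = -4.57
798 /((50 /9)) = 3591 /25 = 143.64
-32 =-32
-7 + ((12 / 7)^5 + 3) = 181604 / 16807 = 10.81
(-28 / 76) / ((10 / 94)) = -329 / 95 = -3.46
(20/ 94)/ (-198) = -5/ 4653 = -0.00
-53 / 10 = -5.30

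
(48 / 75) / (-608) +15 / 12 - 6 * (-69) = 788973 / 1900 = 415.25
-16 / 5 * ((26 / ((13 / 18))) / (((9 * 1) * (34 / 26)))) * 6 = -4992 / 85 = -58.73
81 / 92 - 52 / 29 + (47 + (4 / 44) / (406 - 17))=526152787 / 11416372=46.09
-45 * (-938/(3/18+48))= 253260/289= 876.33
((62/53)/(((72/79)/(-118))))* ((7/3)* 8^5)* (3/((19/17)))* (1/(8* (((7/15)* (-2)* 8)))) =1572062080/3021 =520378.05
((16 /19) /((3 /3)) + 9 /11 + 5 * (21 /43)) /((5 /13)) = 479258 /44935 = 10.67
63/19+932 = 17771/19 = 935.32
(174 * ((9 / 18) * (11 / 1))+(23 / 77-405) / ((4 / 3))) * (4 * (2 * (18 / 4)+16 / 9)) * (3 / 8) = 3253865 / 308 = 10564.50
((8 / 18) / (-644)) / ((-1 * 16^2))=1 / 370944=0.00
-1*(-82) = 82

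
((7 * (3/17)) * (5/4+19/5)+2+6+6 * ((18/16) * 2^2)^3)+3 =47939/85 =563.99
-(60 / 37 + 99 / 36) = -647 / 148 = -4.37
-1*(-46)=46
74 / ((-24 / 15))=-185 / 4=-46.25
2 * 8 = 16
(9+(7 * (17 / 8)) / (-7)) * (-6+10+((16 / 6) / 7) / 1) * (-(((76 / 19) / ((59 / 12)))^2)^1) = -485760 / 24367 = -19.94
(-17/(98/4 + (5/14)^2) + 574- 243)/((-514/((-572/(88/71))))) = 1471635815/4962156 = 296.57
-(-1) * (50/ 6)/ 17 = 25/ 51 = 0.49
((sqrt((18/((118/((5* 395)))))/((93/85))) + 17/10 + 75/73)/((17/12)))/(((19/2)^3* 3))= 31856/42560095 + 160* sqrt(36845205)/213266887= 0.01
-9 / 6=-3 / 2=-1.50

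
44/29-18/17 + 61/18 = 34141/8874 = 3.85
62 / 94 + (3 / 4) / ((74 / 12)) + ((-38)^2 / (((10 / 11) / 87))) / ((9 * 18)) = 400889797 / 469530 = 853.81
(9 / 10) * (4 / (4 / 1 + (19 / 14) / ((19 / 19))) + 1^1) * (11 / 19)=0.91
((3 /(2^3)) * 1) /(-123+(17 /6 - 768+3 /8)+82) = -9 /19339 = -0.00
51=51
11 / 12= 0.92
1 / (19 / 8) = 8 / 19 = 0.42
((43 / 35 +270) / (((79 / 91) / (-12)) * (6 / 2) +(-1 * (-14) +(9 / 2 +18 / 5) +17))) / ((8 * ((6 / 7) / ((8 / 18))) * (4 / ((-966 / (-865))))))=139081943 / 1101842190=0.13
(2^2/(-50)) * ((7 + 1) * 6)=-3.84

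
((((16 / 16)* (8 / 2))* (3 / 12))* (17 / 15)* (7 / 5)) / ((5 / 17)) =2023 / 375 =5.39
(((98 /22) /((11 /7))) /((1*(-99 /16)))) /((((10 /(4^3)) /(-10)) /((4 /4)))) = 351232 /11979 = 29.32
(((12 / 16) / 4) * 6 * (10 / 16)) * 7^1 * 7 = 34.45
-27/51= -9/17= -0.53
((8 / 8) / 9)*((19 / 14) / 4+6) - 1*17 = -8213 / 504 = -16.30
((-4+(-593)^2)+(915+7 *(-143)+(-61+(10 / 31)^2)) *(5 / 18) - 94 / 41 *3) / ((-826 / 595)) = -21195527438815 / 83687724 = -253269.25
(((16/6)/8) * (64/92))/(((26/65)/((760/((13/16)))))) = 486400/897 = 542.25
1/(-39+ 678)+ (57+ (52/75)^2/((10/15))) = 57.72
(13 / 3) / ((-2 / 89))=-1157 / 6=-192.83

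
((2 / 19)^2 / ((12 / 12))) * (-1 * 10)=-40 / 361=-0.11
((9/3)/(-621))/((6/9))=-1/138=-0.01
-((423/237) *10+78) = -7572/79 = -95.85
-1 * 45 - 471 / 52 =-54.06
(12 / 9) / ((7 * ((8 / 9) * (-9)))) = -0.02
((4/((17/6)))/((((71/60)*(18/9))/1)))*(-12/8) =-1080/1207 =-0.89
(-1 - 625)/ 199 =-626/ 199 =-3.15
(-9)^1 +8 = -1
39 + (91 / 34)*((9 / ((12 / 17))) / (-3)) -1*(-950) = 7821 / 8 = 977.62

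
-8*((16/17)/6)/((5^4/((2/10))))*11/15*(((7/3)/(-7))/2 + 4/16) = -176/7171875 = -0.00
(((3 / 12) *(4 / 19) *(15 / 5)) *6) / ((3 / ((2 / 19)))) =12 / 361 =0.03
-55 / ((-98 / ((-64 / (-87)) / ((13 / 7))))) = 1760 / 7917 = 0.22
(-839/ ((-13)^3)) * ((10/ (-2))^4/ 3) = 524375/ 6591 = 79.56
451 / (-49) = -451 / 49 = -9.20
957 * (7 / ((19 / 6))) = 40194 / 19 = 2115.47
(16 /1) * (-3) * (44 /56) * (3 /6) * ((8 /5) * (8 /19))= -8448 /665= -12.70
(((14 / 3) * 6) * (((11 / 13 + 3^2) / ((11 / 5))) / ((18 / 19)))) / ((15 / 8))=272384 / 3861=70.55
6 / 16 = 3 / 8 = 0.38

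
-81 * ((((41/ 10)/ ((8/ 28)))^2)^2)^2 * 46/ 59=-85756693713954549962823/ 755200000000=-113554944006.83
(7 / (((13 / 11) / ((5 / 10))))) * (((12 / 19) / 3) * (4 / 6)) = 308 / 741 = 0.42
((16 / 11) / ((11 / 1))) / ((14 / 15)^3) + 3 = 131259 / 41503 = 3.16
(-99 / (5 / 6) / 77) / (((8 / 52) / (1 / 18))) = -39 / 70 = -0.56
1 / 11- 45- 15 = -659 / 11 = -59.91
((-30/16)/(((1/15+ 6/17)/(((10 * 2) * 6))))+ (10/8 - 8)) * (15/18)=-387315/856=-452.47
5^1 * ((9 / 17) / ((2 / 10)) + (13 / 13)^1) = 310 / 17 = 18.24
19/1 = 19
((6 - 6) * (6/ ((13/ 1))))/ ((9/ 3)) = 0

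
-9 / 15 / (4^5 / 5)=-3 / 1024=-0.00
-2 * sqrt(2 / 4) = -sqrt(2) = -1.41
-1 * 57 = -57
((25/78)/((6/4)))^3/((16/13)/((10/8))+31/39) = 78125/14250249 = 0.01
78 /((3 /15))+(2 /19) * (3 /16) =59283 /152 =390.02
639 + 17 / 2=1295 / 2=647.50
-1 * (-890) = 890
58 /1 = 58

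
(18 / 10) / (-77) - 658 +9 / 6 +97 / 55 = -100833 / 154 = -654.76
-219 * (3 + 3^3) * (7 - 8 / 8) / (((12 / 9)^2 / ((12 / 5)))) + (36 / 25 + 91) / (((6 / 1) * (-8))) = -63862711 / 1200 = -53218.93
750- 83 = 667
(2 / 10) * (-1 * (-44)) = 44 / 5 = 8.80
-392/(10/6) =-1176/5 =-235.20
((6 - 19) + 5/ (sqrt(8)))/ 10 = -13/ 10 + sqrt(2)/ 8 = -1.12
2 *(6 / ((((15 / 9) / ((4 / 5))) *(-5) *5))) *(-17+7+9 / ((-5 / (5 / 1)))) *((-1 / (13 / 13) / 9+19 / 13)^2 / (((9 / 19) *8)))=18024008 / 8555625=2.11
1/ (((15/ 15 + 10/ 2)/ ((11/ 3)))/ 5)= 55/ 18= 3.06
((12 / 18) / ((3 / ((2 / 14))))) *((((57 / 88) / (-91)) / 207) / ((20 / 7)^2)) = -19 / 142084800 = -0.00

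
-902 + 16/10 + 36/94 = -211504/235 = -900.02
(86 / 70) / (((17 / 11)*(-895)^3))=-473 / 426565838125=-0.00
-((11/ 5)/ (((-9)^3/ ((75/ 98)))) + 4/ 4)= -23759/ 23814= -1.00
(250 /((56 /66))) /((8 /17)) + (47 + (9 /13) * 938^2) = 887862809 /1456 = 609795.89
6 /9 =2 /3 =0.67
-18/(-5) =18/5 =3.60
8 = 8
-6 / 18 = -0.33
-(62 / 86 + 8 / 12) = -179 / 129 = -1.39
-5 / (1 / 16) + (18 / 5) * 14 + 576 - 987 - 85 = -2628 / 5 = -525.60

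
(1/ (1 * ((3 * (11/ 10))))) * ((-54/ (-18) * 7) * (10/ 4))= 175/ 11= 15.91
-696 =-696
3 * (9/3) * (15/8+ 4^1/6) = 183/8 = 22.88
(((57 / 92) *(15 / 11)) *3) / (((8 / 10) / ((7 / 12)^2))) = 69825 / 64768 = 1.08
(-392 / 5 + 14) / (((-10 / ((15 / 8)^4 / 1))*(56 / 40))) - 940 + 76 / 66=-119217397 / 135168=-881.99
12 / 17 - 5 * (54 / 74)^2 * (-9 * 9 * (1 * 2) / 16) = 5150589 / 186184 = 27.66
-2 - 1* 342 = -344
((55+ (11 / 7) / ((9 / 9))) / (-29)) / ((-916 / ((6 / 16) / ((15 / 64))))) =0.00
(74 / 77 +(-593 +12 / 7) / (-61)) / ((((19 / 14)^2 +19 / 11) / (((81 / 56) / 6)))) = 16681 / 23180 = 0.72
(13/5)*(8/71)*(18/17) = 0.31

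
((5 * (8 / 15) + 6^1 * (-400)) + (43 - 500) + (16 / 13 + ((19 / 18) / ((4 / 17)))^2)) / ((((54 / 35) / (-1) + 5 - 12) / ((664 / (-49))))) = -79231804565 / 17631432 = -4493.78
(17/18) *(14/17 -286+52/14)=-16747/63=-265.83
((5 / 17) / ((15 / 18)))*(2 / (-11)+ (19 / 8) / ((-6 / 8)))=-13 / 11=-1.18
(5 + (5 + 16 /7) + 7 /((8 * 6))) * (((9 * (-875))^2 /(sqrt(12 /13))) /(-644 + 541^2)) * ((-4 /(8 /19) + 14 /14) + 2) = -17860.06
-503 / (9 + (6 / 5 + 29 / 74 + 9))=-186110 / 7249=-25.67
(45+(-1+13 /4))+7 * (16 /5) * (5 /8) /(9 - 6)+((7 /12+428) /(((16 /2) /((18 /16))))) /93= 52.56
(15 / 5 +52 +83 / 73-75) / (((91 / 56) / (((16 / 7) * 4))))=-106.13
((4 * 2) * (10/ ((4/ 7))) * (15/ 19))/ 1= 2100/ 19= 110.53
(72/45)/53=8/265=0.03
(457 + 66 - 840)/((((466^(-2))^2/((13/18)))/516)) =-16712627462648416/3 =-5570875820882805.33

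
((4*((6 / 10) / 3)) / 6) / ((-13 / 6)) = -4 / 65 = -0.06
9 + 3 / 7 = 66 / 7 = 9.43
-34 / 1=-34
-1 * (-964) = 964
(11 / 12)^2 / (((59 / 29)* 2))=3509 / 16992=0.21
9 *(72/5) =648/5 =129.60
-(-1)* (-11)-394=-405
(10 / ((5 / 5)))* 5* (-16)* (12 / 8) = -1200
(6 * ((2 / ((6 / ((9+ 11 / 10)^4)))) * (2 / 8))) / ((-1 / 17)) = -1769026817 / 20000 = -88451.34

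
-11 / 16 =-0.69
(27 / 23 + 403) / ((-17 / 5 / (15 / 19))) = -697200 / 7429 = -93.85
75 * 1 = 75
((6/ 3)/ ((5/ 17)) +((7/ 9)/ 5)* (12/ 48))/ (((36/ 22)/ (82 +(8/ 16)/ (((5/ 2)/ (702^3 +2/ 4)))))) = 9368985902617/ 32400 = 289166231.56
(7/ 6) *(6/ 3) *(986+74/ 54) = 2303.86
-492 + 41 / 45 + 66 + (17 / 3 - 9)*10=-20629 / 45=-458.42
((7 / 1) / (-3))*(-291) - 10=669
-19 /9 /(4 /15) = -95 /12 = -7.92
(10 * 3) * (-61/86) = -915/43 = -21.28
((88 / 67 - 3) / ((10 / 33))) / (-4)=3729 / 2680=1.39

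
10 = 10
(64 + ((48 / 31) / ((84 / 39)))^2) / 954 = 1519016 / 22461453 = 0.07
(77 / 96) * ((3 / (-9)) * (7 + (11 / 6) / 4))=-1.99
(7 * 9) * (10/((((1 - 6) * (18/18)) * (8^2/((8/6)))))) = -21/8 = -2.62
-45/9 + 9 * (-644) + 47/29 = -5799.38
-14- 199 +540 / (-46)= -5169 / 23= -224.74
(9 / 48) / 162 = 1 / 864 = 0.00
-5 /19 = -0.26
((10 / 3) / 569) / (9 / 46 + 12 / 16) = 920 / 148509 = 0.01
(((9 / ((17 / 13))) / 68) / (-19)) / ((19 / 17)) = -117 / 24548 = -0.00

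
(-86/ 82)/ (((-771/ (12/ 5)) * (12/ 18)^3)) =0.01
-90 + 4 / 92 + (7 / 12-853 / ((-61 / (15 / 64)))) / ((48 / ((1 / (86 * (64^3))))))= -89.96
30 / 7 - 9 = -33 / 7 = -4.71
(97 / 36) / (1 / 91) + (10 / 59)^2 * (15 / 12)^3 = 122935273 / 501264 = 245.25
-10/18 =-5/9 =-0.56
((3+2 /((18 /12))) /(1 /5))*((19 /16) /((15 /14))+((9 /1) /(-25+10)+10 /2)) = 8593 /72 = 119.35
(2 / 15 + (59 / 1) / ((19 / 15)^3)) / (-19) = -3000593 / 1954815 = -1.53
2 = 2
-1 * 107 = -107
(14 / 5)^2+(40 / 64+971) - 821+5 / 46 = 729439 / 4600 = 158.57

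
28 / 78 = 0.36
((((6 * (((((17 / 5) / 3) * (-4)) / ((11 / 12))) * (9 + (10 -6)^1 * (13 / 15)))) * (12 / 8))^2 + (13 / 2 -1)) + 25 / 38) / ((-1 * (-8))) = 3656288421 / 95000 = 38487.25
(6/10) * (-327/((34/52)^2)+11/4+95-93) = -2636151/5780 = -456.08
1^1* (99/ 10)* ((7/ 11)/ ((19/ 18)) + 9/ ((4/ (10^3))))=2116692/ 95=22280.97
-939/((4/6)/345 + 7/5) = -971865/1451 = -669.79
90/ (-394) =-45/ 197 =-0.23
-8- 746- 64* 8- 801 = -2067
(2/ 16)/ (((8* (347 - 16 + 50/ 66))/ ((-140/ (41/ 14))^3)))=-138657750/ 26948111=-5.15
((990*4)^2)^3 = 3856302691946496000000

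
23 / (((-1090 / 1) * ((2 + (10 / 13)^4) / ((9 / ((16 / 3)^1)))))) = -656903 / 43355840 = -0.02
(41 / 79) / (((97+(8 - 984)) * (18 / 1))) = -41 / 1249938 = -0.00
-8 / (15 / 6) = -3.20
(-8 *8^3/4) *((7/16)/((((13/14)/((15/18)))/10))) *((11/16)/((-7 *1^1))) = 15400/39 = 394.87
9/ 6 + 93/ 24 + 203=1667/ 8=208.38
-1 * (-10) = 10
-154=-154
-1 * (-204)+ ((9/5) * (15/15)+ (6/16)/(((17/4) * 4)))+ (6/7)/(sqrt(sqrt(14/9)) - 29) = -15138 * 14^(1/4) * sqrt(3)/44558605 - 522 * sqrt(14)/44558605 - 6 * 14^(3/4) * sqrt(3)/44558605+ 1247096446623/6059970280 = 205.79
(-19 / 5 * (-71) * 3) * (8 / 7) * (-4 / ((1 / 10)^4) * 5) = -1295040000 / 7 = -185005714.29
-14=-14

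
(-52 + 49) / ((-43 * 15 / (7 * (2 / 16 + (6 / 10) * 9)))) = 1547 / 8600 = 0.18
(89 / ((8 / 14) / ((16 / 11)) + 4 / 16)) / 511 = 178 / 657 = 0.27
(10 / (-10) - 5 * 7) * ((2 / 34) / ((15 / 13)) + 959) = -2934696 / 85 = -34525.84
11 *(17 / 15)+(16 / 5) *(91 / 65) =1271 / 75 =16.95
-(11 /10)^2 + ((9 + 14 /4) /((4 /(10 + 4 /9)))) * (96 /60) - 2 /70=321197 /6300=50.98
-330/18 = -55/3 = -18.33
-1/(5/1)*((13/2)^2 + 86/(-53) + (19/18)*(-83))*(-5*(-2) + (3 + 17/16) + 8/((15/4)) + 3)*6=82598903/76320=1082.27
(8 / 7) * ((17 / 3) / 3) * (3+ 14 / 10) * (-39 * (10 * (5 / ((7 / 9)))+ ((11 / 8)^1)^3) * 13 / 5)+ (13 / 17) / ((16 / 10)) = -128787242467 / 1999200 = -64419.39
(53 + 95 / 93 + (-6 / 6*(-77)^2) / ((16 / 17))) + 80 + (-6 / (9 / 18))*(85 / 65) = -119569777 / 19344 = -6181.23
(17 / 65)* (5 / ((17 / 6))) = 0.46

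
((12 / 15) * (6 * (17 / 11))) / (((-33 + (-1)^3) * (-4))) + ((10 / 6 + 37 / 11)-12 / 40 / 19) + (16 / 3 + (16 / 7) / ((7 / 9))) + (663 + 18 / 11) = 69431679 / 102410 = 677.98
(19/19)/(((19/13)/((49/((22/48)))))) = 15288/209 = 73.15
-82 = -82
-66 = -66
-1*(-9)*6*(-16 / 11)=-864 / 11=-78.55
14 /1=14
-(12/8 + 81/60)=-57/20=-2.85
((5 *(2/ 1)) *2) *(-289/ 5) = -1156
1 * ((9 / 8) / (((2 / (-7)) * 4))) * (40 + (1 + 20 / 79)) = -205317 / 5056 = -40.61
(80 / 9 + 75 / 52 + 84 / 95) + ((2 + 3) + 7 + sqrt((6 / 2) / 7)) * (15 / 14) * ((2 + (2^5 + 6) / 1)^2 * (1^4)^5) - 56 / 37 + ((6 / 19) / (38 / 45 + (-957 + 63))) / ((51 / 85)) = 12000 * sqrt(21) / 49 + 1190660829592037 / 57852063360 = 21703.39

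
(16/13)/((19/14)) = 224/247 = 0.91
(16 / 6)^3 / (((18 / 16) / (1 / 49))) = 4096 / 11907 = 0.34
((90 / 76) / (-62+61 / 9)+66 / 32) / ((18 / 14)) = 102793 / 64752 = 1.59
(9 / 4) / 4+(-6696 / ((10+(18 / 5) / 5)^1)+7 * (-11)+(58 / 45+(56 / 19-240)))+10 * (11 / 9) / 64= -1716968267 / 1833120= -936.64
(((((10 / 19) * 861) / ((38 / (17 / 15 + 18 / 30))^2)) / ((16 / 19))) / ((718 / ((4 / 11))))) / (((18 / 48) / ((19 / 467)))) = 97006 / 1576776465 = 0.00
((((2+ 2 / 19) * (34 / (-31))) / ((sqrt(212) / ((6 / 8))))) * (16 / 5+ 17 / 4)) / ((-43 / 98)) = 2.02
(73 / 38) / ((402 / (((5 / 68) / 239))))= 365 / 248265552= 0.00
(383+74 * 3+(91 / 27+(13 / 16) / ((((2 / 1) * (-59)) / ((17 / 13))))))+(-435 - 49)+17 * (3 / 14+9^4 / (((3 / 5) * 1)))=66378960643 / 356832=186023.00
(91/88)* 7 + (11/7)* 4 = 8331/616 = 13.52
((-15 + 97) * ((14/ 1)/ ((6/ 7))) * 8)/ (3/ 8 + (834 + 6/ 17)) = 4371584/ 340569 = 12.84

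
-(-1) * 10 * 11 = 110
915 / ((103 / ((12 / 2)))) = 5490 / 103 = 53.30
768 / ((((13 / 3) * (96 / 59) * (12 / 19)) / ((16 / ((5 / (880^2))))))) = 5555855360 / 13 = 427373489.23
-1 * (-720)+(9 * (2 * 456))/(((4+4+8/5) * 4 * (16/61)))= 98235/64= 1534.92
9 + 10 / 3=37 / 3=12.33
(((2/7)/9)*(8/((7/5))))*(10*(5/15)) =800/1323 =0.60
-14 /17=-0.82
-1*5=-5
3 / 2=1.50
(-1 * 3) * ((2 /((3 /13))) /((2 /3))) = -39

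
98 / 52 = 49 / 26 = 1.88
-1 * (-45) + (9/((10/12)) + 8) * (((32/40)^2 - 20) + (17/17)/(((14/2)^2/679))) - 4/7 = -51647/875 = -59.03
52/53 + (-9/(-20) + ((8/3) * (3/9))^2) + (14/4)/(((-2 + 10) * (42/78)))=3.03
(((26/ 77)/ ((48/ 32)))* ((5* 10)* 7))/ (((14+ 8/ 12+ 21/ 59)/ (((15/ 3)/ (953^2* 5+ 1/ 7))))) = 1342250/ 232436801421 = 0.00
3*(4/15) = 4/5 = 0.80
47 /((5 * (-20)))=-47 /100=-0.47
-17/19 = -0.89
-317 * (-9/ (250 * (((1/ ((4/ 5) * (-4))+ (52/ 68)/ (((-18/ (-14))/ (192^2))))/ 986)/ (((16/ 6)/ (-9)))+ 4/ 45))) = -27545463936/ 180932560525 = -0.15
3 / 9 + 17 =52 / 3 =17.33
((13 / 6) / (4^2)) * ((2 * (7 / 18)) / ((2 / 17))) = 1547 / 1728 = 0.90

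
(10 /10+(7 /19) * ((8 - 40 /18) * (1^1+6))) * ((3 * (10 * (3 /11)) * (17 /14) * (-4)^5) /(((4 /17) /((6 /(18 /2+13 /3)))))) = -452615616 /1463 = -309374.99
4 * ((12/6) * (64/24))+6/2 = 73/3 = 24.33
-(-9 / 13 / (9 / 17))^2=-289 / 169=-1.71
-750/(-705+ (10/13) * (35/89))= 173550/163067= 1.06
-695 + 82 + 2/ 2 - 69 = -681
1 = 1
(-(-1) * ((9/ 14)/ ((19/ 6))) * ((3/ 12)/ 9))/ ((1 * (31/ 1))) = 3/ 16492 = 0.00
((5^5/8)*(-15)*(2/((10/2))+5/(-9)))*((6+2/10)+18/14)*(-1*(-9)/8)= 245625/32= 7675.78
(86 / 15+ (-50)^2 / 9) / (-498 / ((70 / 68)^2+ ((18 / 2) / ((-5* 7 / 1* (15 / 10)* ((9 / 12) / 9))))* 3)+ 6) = 1319311159 / 481275135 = 2.74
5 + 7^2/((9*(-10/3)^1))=101/30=3.37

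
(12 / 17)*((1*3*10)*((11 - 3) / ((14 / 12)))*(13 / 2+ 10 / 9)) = 131520 / 119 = 1105.21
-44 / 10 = -22 / 5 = -4.40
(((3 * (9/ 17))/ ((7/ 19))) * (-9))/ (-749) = 4617/ 89131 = 0.05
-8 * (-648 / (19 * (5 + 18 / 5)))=25920 / 817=31.73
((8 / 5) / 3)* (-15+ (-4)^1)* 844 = -128288 / 15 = -8552.53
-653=-653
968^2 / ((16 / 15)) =878460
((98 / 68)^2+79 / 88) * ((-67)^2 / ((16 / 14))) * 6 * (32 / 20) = 7131732657 / 63580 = 112169.43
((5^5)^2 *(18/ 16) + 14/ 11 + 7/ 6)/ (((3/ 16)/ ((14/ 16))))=51269542.63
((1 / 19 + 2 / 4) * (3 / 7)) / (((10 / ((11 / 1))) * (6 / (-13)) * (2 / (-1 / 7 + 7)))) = -1287 / 665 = -1.94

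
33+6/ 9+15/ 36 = 409/ 12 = 34.08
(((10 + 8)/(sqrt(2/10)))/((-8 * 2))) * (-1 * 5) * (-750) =-16875 * sqrt(5)/4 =-9433.41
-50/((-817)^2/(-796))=39800/667489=0.06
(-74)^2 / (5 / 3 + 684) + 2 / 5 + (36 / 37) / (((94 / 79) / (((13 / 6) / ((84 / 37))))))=9.17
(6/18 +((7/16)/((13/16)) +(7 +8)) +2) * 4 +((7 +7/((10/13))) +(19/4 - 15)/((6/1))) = 44657/520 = 85.88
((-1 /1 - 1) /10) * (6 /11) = -6 /55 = -0.11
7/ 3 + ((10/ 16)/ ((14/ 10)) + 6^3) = 36755/ 168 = 218.78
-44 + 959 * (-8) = -7716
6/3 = 2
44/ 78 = 22/ 39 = 0.56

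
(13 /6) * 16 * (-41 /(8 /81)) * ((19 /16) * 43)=-11757447 /16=-734840.44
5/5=1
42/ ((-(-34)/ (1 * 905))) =1117.94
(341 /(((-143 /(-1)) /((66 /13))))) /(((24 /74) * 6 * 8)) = 12617 /16224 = 0.78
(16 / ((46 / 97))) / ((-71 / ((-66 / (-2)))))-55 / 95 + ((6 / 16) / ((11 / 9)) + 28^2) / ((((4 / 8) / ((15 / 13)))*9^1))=9841514825 / 53242332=184.84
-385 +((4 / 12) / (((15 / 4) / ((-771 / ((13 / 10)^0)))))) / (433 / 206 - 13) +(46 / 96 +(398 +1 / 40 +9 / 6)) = 11472533 / 538800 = 21.29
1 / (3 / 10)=10 / 3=3.33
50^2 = 2500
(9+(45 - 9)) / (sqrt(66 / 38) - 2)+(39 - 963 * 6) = -248487 / 43 - 45 * sqrt(627) / 43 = -5804.97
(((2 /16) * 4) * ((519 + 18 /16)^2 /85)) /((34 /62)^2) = 16638678081 /3144320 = 5291.66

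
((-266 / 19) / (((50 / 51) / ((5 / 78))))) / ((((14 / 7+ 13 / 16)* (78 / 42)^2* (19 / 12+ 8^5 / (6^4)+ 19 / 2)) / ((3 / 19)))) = -5037984 / 12296444225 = -0.00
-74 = -74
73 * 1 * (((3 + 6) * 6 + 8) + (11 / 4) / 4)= 73219 / 16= 4576.19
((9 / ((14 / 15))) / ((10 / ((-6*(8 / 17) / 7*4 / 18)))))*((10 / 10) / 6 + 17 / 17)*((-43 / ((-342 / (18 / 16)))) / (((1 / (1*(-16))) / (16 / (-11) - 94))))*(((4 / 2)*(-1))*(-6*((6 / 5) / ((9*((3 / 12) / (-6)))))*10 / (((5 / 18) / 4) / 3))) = 1283973120 / 3553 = 361377.18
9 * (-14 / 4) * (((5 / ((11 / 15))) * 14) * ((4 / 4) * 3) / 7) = -1288.64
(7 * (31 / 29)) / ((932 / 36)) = 1953 / 6757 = 0.29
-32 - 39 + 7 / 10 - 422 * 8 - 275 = -37213 / 10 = -3721.30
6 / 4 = 3 / 2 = 1.50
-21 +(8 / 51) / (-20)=-5357 / 255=-21.01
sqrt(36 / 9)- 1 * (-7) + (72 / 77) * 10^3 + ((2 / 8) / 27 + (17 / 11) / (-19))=149154647 / 158004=943.99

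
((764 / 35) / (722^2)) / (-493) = -191 / 2248688855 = -0.00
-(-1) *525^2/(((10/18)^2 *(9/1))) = 99225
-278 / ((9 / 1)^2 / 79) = -21962 / 81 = -271.14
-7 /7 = -1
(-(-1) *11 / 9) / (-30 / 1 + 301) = 11 / 2439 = 0.00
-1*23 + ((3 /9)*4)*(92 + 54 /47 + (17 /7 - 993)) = -1203709 /987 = -1219.56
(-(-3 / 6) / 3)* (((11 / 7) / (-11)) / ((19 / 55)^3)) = -166375 / 288078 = -0.58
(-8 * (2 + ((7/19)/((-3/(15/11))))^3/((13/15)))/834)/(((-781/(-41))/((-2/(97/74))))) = 5745653980688/3749220938204313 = 0.00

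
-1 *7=-7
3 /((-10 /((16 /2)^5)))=-49152 /5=-9830.40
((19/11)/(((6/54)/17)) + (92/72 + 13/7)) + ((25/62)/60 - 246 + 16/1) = 6430183/171864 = 37.41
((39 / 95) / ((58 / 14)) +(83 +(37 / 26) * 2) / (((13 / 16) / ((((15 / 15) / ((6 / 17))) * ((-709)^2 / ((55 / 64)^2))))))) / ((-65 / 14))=-803551842655983078 / 18309523375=-43887097.78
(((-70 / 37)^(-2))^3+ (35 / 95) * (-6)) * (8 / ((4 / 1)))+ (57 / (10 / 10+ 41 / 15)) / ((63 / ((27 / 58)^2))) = -254077218008279 / 58747292843750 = -4.32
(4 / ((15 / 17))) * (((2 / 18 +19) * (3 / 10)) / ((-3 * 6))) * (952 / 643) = -2783648 / 1302075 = -2.14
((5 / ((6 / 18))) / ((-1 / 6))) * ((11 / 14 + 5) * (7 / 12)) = -1215 / 4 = -303.75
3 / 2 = 1.50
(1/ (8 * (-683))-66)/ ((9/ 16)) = -721250/ 6147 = -117.33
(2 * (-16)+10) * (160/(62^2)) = -880/961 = -0.92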